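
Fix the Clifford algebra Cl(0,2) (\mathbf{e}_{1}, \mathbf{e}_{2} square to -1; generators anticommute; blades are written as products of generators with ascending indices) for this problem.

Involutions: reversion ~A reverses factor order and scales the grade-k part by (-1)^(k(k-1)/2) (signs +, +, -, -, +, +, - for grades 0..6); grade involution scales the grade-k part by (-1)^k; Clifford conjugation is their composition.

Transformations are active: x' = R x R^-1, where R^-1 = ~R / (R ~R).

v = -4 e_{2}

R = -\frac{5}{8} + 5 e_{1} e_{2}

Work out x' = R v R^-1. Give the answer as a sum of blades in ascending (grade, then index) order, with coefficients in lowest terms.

~R = -\frac{5}{8} - 5 e_{1} e_{2}, and R ~R = \frac{1625}{64}, so R^-1 = ~R / (\frac{1625}{64}).
R v = 20 e_{1} + \frac{5}{2} e_{2}
Answer: -\frac{64}{65} e_{1} + \frac{252}{65} e_{2}


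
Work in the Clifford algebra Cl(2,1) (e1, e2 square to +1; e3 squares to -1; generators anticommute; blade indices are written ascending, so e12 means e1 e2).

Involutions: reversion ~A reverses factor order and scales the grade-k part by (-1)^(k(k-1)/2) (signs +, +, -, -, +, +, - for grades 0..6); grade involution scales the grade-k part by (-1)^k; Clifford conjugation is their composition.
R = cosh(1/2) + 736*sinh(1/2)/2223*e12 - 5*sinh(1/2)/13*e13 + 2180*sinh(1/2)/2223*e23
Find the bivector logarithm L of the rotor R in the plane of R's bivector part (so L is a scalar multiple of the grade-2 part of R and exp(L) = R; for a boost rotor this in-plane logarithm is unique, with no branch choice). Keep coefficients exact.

The scalar part of R is cosh(1/2), which fixes the rapidity magnitude through cosh (cosh is even, so it cannot fix the sign — the bivector part carries that); dividing the bivector part by sinh of the rapidity gives the plane, and L = rapidity * plane, where the joint sign ambiguity of (rapidity, plane) cancels in the product.
Concretely: cosh(rapidity) = cosh(1/2) gives rapidity = ±1/2, and since rapidity/sinh(rapidity) is even the sign is immaterial: L = (rapidity/sinh(rapidity)) * <R>_2 = (1/(2*sinh(1/2))) * <R>_2.
Answer: 368/2223*e12 - 5/26*e13 + 1090/2223*e23


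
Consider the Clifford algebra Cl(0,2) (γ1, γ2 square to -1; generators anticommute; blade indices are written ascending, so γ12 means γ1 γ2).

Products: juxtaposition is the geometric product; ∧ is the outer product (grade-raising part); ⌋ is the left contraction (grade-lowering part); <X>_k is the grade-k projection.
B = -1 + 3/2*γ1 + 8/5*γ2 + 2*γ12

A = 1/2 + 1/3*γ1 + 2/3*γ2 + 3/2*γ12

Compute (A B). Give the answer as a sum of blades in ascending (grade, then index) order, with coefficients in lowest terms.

step 1: -76/15 - 13/20*γ1 + 103/60*γ2 - 29/30*γ12
Answer: -76/15 - 13/20*γ1 + 103/60*γ2 - 29/30*γ12


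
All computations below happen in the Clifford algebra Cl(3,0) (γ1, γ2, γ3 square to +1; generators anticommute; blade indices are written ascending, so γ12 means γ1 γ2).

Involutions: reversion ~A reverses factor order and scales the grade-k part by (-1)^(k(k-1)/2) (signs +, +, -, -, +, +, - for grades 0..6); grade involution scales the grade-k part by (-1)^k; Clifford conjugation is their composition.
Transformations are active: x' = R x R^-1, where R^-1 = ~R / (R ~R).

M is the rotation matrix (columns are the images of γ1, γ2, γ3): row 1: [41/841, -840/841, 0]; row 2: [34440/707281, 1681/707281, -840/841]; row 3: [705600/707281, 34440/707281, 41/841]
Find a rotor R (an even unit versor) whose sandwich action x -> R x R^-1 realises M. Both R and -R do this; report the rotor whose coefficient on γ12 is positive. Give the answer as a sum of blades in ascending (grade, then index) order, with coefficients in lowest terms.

Method: write R = a + b12*γ12 + b13*γ13 + b23*γ23 with a^2 + b12^2 + b13^2 + b23^2 = 1 (so R^-1 = ~R). Expanding the columns R e_j ~R gives tr M = 4a^2 - 1 and, from the antisymmetric part, M21 - M12 = -4a*b12, M13 - M31 = 4a*b13, M32 - M23 = -4a*b23.
Here tr M = 70643/707281, so a^2 = (1 + tr M)/4 = 194481/707281 and a = ±441/841. Taking a = 441/841: M21 - M12 = 740880/707281, M13 - M31 = -705600/707281, M32 - M23 = 740880/707281, giving b12 = -420/841, b13 = -400/841, b23 = -420/841, i.e. R = 441/841 - 420/841*γ12 - 400/841*γ13 - 420/841*γ23.
Its γ12 coefficient is negative, so report the other preimage -R.
Answer: -441/841 + 420/841*γ12 + 400/841*γ13 + 420/841*γ23. Recall the cover is two-to-one: with M of trace 70643/707281, both preimages act alike, and the stated γ12 sign chooses the sheet.


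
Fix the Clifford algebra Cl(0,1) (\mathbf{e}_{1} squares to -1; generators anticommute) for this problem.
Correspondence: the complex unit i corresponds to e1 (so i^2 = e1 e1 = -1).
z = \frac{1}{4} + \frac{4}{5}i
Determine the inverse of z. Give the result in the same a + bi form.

In blades: z = \frac{1}{4} + \frac{4}{5} e_{1}.
With qbar = \frac{1}{4} - \frac{4}{5} e_{1} (scalar fixed, mapped units negated), z qbar = \frac{281}{400} (the sum of squared coefficients), so z^-1 = qbar / (\frac{281}{400}) = \frac{100}{281} - \frac{320}{281} e_{1}; translating back:
Answer: \frac{100}{281} - \frac{320}{281}i


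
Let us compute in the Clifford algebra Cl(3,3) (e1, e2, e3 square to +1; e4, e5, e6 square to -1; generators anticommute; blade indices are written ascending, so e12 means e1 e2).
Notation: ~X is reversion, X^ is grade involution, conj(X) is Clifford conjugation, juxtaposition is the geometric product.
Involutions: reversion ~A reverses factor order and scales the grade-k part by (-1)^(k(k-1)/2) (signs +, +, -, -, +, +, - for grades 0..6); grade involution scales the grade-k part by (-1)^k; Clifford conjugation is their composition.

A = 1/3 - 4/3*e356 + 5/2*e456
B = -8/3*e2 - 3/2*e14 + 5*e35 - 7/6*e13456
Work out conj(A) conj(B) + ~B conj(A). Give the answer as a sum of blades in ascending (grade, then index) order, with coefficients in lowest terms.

first term: 8/9*e2 + 20/3*e6 + 35/12*e13 - 19/18*e14 - 5/3*e35 + 15/4*e156 + 25/2*e346 + 32/9*e2356 - 20/3*e2456 + 43/18*e13456
second term: -8/9*e2 + 20/3*e6 - 35/12*e13 + 37/18*e14 - 5/3*e35 - 15/4*e156 - 25/2*e346 + 32/9*e2356 - 20/3*e2456 + 29/18*e13456
Answer: 40/3*e6 + e14 - 10/3*e35 + 64/9*e2356 - 40/3*e2456 + 4*e13456


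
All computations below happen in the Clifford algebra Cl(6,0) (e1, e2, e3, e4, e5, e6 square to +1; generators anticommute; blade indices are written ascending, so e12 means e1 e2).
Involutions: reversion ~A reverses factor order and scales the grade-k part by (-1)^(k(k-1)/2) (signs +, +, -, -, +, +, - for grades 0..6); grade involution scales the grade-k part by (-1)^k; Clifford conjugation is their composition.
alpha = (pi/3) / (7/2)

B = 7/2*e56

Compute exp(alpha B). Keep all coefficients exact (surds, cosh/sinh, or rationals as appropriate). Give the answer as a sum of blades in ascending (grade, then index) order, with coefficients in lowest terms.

B^2 = (7/2)^2*(e56)^2 = 49/4*(-1) = -49/4 (a basis 2-blade squares to minus the product of its generators' squares).
B^2 = -49/4 — a negative square means the series sums to a rotation: l = 7/2, alpha*l = pi/3, so exp(alpha B) = cos(pi/3) + (sin(pi/3)/(7/2))*B = 1/2 + (sqrt(3)/7)*B.
Answer: 1/2 + sqrt(3)/2*e56


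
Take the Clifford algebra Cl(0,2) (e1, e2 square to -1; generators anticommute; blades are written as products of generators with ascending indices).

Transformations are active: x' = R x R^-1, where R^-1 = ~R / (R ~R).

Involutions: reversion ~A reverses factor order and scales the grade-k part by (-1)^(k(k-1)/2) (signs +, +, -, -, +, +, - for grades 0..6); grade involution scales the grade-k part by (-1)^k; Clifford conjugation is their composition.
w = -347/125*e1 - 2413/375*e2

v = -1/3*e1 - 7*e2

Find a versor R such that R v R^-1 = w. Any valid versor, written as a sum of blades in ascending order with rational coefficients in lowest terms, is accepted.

Construction: equal norms (both -442/9) license R = v + w = -1166/375*e1 - 5038/375*e2 — nothing changes along that direction, while (v - w)/2 changes sign, so v maps onto w.
Answer: -1166/375*e1 - 5038/375*e2


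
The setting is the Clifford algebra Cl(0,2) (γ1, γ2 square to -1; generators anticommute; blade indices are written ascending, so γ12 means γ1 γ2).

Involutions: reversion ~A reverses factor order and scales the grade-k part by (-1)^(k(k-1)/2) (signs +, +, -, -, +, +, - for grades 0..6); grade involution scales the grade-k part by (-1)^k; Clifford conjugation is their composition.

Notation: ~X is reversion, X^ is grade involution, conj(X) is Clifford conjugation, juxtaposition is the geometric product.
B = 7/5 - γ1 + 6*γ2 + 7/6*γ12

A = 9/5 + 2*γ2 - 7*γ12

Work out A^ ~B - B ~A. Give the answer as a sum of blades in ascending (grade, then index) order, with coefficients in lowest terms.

first term: 953/150 + 638/15*γ1 + 15*γ2 - 139/10*γ12
second term: -2647/150 + 568/15*γ1 + 103/5*γ2 + 99/10*γ12
Answer: 24 + 14/3*γ1 - 28/5*γ2 - 119/5*γ12


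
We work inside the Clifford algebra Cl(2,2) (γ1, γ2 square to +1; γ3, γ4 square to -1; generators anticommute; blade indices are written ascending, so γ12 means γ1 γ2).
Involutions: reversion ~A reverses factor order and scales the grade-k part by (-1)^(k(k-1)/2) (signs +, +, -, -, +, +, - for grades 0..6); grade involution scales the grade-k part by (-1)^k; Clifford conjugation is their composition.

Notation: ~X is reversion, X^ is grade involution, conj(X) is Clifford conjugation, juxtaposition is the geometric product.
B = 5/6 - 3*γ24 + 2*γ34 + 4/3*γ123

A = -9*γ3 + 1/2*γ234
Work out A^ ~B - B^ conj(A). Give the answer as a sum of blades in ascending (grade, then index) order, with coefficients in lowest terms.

first term: -γ2 + 9*γ3 + 18*γ4 + 12*γ12 - 2/3*γ14 - 329/12*γ234
second term: -γ2 + 9*γ3 + 18*γ4 + 12*γ12 - 2/3*γ14 + 329/12*γ234
Answer: -329/6*γ234


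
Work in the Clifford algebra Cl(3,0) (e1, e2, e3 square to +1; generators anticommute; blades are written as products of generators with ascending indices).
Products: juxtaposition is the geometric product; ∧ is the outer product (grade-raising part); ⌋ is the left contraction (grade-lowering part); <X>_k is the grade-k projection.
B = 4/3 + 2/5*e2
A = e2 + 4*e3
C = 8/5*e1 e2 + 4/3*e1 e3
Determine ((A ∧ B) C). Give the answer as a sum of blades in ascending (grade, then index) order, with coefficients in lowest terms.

step 1: 4/3*e2 + 16/3*e3 - 8/5*e2 e3
step 2: -416/45*e1 - 32/15*e1 e2 + 64/25*e1 e3 + 304/45*e1 e2 e3
Answer: -416/45*e1 - 32/15*e1 e2 + 64/25*e1 e3 + 304/45*e1 e2 e3


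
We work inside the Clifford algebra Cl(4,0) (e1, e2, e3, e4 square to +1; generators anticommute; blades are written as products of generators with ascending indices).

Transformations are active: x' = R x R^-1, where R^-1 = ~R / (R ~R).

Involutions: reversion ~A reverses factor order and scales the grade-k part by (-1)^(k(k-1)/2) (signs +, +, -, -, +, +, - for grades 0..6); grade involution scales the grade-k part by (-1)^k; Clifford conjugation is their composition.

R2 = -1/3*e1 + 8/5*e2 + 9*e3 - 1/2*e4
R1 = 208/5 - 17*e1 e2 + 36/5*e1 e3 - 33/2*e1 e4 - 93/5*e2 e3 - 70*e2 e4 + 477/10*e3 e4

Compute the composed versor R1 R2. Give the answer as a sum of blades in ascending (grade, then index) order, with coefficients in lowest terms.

Distribute over the terms of R2 (each basis-blade product reordered to ascending indices, repeated generators contracted through their squares):
R1 (-1/3*e1) = -208/15*e1 - 17/3*e2 + 12/5*e3 - 11/2*e4 + 31/5*e1 e2 e3 + 70/3*e1 e2 e4 - 159/10*e1 e3 e4
R1 (8/5*e2) = -136/5*e1 + 1664/25*e2 + 744/25*e3 + 112*e4 - 288/25*e1 e2 e3 + 132/5*e1 e2 e4 + 1908/25*e2 e3 e4
R1 (9*e3) = 324/5*e1 - 837/5*e2 + 1872/5*e3 - 4293/10*e4 - 153*e1 e2 e3 + 297/2*e1 e3 e4 + 630*e2 e3 e4
R1 (-1/2*e4) = 33/4*e1 + 35*e2 - 477/20*e3 - 104/5*e4 + 17/2*e1 e2 e4 - 18/5*e1 e3 e4 + 93/10*e2 e3 e4
Summing the partial products and collecting blades:
Answer: 1919/60*e1 - 5363/75*e2 + 38271/100*e3 - 1718/5*e4 - 3958/25*e1 e2 e3 + 1747/30*e1 e2 e4 + 129*e1 e3 e4 + 35781/50*e2 e3 e4


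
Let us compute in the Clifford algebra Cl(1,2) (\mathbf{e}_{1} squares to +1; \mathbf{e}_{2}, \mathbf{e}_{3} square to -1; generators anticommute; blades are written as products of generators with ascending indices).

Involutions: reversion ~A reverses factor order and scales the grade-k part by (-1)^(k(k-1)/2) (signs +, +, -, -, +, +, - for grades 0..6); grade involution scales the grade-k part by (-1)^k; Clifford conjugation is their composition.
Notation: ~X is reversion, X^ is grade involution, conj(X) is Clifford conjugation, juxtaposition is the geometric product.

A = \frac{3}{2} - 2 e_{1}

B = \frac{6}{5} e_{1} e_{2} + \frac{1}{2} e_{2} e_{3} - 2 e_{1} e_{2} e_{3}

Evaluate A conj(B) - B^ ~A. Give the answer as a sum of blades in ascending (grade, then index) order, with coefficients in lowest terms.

first term: \frac{12}{5} e_{2} - \frac{9}{5} e_{1} e_{2} + \frac{13}{4} e_{2} e_{3} - 2 e_{1} e_{2} e_{3}
second term: \frac{12}{5} e_{2} + \frac{9}{5} e_{1} e_{2} - \frac{13}{4} e_{2} e_{3} + 2 e_{1} e_{2} e_{3}
Answer: -\frac{18}{5} e_{1} e_{2} + \frac{13}{2} e_{2} e_{3} - 4 e_{1} e_{2} e_{3}


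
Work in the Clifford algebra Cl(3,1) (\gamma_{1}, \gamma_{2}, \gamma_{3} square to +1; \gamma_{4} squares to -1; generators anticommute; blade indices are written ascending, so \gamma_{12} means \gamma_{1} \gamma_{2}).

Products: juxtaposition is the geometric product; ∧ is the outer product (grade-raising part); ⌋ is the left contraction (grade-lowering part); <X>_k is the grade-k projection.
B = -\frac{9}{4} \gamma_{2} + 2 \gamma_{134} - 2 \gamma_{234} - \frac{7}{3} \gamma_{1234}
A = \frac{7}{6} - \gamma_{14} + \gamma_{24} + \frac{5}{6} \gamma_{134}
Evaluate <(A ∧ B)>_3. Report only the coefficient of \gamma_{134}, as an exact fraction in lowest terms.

step 1: -\frac{21}{8} \gamma_{2} - \frac{9}{4} \gamma_{124} + \frac{7}{3} \gamma_{134} - \frac{7}{3} \gamma_{234} - \frac{331}{72} \gamma_{1234}
step 2: -\frac{9}{4} \gamma_{124} + \frac{7}{3} \gamma_{134} - \frac{7}{3} \gamma_{234}
Answer: \frac{7}{3}


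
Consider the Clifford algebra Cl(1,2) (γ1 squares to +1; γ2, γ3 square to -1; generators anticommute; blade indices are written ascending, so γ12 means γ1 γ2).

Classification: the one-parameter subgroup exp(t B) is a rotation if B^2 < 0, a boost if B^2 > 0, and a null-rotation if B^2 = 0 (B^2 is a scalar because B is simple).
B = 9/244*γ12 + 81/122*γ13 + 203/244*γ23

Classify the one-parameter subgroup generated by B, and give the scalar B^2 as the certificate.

B^2 term by term: the squares give (9/244)^2*(γ12)^2 + (81/122)^2*(γ13)^2 + (203/244)^2*(γ23)^2 = 81/59536*(+1) + 6561/14884*(+1) + 41209/59536*(-1) = -1/4 (each basis 2-blade squares to minus the product of its generators' squares); cross terms between blades sharing an index anticommute and cancel. So B^2 = -1/4.
Answer: rotation, certificate B^2 = -1/4. B^2 = -1/4 is basis-independent, so its sign is the whole story.


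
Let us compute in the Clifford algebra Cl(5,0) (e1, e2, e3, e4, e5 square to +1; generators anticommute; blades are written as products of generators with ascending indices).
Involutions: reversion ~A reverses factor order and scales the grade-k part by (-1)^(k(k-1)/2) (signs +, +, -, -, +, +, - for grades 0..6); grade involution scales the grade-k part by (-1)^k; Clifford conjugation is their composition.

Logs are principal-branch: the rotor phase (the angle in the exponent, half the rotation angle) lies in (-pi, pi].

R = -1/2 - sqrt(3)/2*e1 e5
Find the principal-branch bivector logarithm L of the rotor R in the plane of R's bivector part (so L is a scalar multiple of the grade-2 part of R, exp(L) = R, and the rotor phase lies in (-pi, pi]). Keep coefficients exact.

The scalar part of R is -1/2, which fixes the principal-branch rotor phase; the unit plane is then the bivector part divided by the sine of that phase, and L is that plane scaled by the phase.
Concretely: cos(phase) = -1/2 gives phase = ±2*pi/3, and since phase/sin(phase) is even the sign is immaterial: L = (phase/sin(phase)) * <R>_2 = (4*sqrt(3)*pi/9) * <R>_2.
Answer: -2*pi/3*e1 e5


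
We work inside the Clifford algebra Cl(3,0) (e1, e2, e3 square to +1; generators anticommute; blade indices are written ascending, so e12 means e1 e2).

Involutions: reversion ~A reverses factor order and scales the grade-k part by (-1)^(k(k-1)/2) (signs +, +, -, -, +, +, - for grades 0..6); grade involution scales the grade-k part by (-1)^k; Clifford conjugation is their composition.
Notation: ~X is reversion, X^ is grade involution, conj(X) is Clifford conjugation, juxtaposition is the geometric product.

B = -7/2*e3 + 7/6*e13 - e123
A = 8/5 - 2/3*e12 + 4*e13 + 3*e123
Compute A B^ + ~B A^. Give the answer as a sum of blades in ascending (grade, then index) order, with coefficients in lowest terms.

first term: -23/3 + 14*e1 + 15/2*e2 + 94/15*e3 + 21/2*e12 + 28/15*e13 + 7/9*e23 - 11/15*e123
second term: 23/3 + 14*e1 + 15/2*e2 - 74/15*e3 + 21/2*e12 - 28/15*e13 + 7/9*e23 + 59/15*e123
Answer: 28*e1 + 15*e2 + 4/3*e3 + 21*e12 + 14/9*e23 + 16/5*e123


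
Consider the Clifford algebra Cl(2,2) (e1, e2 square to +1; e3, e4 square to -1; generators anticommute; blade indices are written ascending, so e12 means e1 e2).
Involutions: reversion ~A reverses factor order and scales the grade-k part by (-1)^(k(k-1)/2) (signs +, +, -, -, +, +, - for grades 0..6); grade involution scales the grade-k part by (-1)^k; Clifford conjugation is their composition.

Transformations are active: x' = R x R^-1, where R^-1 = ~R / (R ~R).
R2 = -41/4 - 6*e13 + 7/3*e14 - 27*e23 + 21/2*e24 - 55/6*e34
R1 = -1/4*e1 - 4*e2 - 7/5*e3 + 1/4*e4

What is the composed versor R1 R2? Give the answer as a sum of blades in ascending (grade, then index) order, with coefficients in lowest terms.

Distribute over the terms of R1 (each basis-blade product reordered to ascending indices, repeated generators contracted through their squares):
(-1/4*e1) R2 = 41/16*e1 + 3/2*e3 - 7/12*e4 + 27/4*e123 - 21/8*e124 + 55/24*e134
(-4*e2) R2 = 41*e2 + 108*e3 - 42*e4 - 24*e123 + 28/3*e124 + 110/3*e234
(-7/5*e3) R2 = 42/5*e1 + 189/5*e2 + 287/20*e3 - 77/6*e4 + 49/15*e134 + 147/10*e234
(1/4*e4) R2 = 7/12*e1 + 21/8*e2 - 55/24*e3 - 41/16*e4 - 3/2*e134 - 27/4*e234
Summing the partial products and collecting blades:
Answer: 2771/240*e1 + 3257/40*e2 + 14587/120*e3 - 2783/48*e4 - 69/4*e123 + 161/24*e124 + 487/120*e134 + 2677/60*e234


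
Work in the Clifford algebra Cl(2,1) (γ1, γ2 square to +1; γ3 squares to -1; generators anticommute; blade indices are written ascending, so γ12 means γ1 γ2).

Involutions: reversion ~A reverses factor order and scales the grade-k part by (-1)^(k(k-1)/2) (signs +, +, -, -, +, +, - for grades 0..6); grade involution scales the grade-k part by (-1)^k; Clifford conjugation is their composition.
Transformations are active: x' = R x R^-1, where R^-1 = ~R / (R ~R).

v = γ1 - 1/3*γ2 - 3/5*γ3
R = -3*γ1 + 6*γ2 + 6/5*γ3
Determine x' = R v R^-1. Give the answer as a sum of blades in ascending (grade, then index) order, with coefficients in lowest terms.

~R = -3*γ1 + 6*γ2 + 6/5*γ3, and R ~R = 1089/25, so R^-1 = ~R / (1089/25).
R v = -107/25 - 5*γ12 + 3/5*γ13 - 16/5*γ23
Answer: -149/363*γ1 - 307/363*γ2 + 661/1815*γ3


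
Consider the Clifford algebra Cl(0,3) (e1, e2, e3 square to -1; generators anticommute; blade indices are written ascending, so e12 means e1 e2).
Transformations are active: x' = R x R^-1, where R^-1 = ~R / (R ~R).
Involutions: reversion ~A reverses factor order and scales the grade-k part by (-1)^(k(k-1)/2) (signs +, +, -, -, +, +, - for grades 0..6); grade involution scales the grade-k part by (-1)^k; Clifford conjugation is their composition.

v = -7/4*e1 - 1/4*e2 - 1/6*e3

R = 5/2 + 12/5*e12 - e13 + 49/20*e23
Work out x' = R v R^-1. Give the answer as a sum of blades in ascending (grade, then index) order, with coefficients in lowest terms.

~R = 5/2 - 12/5*e12 + e13 - 49/20*e23, and R ~R = 1521/80, so R^-1 = ~R / (1521/80).
R v = -473/120*e1 - 53/12*e2 + 173/240*e3 - 79/16*e123
Answer: -785/1404*e1 - 2009/1404*e2 - 625/702*e3


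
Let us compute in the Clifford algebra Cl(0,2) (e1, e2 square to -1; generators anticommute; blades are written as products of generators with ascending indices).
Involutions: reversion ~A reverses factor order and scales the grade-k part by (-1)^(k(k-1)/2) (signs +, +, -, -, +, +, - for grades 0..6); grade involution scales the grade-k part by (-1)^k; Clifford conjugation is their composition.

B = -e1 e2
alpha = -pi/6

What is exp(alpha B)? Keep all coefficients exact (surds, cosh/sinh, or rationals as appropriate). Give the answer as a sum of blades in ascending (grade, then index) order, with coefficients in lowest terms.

B^2 = (-1)^2*(e1 e2)^2 = 1*(-1) = -1 (a basis 2-blade squares to minus the product of its generators' squares).
B^2 = -1 — circular case — the even/odd split gives cos and sin: l = 1, alpha*l = -pi/6, so exp(alpha B) = cos(-pi/6) + (sin(-pi/6)/1)*B = sqrt(3)/2 + (-1/2)*B.
Answer: sqrt(3)/2 + 1/2*e1 e2


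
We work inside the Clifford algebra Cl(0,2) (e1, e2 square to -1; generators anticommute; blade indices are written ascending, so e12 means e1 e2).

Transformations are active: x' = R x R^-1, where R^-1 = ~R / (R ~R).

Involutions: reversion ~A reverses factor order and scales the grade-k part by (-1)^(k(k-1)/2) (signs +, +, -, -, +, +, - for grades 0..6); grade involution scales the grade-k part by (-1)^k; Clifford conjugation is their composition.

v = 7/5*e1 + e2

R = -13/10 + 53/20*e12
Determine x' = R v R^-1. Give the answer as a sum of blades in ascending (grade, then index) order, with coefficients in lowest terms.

~R = -13/10 - 53/20*e12, and R ~R = 697/80, so R^-1 = ~R / (697/80).
R v = -447/100*e1 + 241/100*e2
Answer: -1151/17425*e1 - 29957/17425*e2


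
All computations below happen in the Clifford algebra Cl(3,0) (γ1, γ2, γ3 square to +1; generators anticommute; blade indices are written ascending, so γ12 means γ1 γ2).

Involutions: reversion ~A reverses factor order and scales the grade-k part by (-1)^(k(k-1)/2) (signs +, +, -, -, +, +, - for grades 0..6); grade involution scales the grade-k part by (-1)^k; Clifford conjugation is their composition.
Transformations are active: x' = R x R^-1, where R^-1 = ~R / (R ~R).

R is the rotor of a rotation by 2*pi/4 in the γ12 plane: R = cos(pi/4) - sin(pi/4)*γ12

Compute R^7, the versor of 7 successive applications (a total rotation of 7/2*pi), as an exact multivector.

Rotor phase runs at HALF the rotation angle; powers of one rotor simply add phase, so after 7 steps in γ12 the phase is 7*pi/4 = 7*pi/4 and R^7 = cos(7*pi/4) - sin(7*pi/4)*γ12.
cos(7*pi/4) = sqrt(2)/2 and sin(7*pi/4) = -sqrt(2)/2, so R^7 = sqrt(2)/2 + sqrt(2)/2*γ12. The net rotation is 3/2*pi (after discarding 1 full turn, each of which contributes a factor -1 to the rotor); the rotor keeps the half-angle phase exactly.
Answer: sqrt(2)/2 + sqrt(2)/2*γ12


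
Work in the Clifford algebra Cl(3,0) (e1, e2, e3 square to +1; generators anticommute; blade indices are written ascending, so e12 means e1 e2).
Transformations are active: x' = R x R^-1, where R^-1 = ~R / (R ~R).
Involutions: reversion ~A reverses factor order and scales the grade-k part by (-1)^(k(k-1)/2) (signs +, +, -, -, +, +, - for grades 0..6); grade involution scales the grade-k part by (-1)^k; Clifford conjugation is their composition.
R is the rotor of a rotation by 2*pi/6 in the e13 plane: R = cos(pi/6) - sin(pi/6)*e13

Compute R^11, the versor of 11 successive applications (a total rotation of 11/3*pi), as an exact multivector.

The rotor phase is half the rotation angle and phases add under composition, so 11 steps in the e13 plane accumulate phase 11*(pi/6) = 11*pi/6: R^11 = cos(11*pi/6) - sin(11*pi/6)*e13.
cos(11*pi/6) = sqrt(3)/2 and sin(11*pi/6) = -1/2, so R^11 = sqrt(3)/2 + 1/2*e13. The net rotation is 5/3*pi (after discarding 1 full turn, each of which contributes a factor -1 to the rotor); the rotor keeps the half-angle phase exactly.
Answer: sqrt(3)/2 + 1/2*e13


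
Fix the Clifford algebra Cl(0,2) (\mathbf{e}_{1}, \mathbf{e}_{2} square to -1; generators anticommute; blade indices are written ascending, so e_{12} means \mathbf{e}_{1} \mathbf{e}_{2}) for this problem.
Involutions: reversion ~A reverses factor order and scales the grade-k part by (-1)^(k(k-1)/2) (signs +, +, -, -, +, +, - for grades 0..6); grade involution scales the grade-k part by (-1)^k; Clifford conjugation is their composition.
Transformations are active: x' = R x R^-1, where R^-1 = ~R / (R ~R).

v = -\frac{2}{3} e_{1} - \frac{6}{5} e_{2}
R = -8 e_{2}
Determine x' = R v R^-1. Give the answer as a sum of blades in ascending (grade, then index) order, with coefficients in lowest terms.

~R = -8 e_{2}, and R ~R = -64, so R^-1 = ~R / (-64).
R v = -\frac{48}{5} - \frac{16}{3} e_{12}
Answer: \frac{2}{3} e_{1} - \frac{6}{5} e_{2}


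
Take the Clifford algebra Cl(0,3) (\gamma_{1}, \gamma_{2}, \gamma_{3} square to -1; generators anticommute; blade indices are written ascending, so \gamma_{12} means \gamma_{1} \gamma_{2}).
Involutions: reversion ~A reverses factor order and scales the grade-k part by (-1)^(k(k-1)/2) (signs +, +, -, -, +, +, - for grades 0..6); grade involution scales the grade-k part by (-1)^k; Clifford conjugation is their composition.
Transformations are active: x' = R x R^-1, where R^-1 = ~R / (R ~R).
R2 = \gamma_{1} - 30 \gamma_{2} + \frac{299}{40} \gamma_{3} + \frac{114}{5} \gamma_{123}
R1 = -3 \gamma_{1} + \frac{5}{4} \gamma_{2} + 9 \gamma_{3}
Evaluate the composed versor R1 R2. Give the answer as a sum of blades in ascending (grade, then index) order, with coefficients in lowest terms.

Distribute over the terms of R1 (each basis-blade product reordered to ascending indices, repeated generators contracted through their squares):
(-3 \gamma_{1}) R2 = 3 + 90 \gamma_{12} - \frac{897}{40} \gamma_{13} + \frac{342}{5} \gamma_{23}
(\frac{5}{4} \gamma_{2}) R2 = \frac{75}{2} - \frac{5}{4} \gamma_{12} + \frac{57}{2} \gamma_{13} + \frac{299}{32} \gamma_{23}
(9 \gamma_{3}) R2 = -\frac{2691}{40} - \frac{1026}{5} \gamma_{12} - 9 \gamma_{13} + 270 \gamma_{23}
Summing the partial products and collecting blades:
Answer: -\frac{1071}{40} - \frac{2329}{20} \gamma_{12} - \frac{117}{40} \gamma_{13} + \frac{55639}{160} \gamma_{23}


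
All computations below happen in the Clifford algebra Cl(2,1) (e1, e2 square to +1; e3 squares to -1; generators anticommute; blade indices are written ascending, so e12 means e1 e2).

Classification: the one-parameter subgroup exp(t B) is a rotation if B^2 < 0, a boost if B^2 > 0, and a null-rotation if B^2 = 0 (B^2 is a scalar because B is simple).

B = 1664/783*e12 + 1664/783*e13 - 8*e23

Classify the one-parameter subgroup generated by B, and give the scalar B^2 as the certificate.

B^2 term by term: the squares give (1664/783)^2*(e12)^2 + (1664/783)^2*(e13)^2 + (-8)^2*(e23)^2 = 2768896/613089*(-1) + 2768896/613089*(+1) + 64*(+1) = 64 (each basis 2-blade squares to minus the product of its generators' squares); cross terms between blades sharing an index anticommute and cancel. So B^2 = 64.
Answer: boost, certificate B^2 = 64. B^2 = 64 is basis-independent, so its sign is the whole story.


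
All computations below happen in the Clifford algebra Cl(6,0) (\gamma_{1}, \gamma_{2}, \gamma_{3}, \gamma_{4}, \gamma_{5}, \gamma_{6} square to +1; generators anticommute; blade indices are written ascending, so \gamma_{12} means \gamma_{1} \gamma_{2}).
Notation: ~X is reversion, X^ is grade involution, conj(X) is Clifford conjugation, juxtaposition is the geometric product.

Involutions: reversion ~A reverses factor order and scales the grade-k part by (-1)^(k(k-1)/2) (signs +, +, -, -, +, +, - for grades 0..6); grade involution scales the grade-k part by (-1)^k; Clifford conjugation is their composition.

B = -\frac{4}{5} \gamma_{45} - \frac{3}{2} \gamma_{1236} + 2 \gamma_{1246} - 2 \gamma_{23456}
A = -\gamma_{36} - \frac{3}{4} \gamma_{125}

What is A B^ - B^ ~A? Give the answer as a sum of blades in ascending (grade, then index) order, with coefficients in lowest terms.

first term: -\frac{3}{2} \gamma_{12} - \frac{3}{5} \gamma_{124} + 2 \gamma_{245} + \frac{9}{8} \gamma_{356} - \frac{3}{2} \gamma_{456} + 2 \gamma_{1234} + \frac{3}{2} \gamma_{1346} + \frac{4}{5} \gamma_{3456}
second term: \frac{3}{2} \gamma_{12} - \frac{3}{5} \gamma_{124} - 2 \gamma_{245} - \frac{9}{8} \gamma_{356} + \frac{3}{2} \gamma_{456} + 2 \gamma_{1234} + \frac{3}{2} \gamma_{1346} - \frac{4}{5} \gamma_{3456}
Answer: -3 \gamma_{12} + 4 \gamma_{245} + \frac{9}{4} \gamma_{356} - 3 \gamma_{456} + \frac{8}{5} \gamma_{3456}


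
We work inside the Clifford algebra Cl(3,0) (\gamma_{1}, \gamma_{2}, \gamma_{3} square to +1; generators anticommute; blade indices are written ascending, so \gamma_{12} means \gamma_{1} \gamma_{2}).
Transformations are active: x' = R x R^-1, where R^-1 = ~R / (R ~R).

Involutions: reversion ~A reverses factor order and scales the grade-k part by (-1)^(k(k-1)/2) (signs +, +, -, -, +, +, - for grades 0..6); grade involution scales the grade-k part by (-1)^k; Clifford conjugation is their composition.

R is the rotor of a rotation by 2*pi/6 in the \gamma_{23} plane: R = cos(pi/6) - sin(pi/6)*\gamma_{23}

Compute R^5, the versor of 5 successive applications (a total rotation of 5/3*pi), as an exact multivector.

Half-angle bookkeeping: 5 applications in \gamma_{23} add up to rotor phase 5*pi/6 = \frac{5 \pi}{6}, so R^5 = cos(\frac{5 \pi}{6}) - sin(\frac{5 \pi}{6})*\gamma_{23}.
cos(\frac{5 \pi}{6}) = - \frac{\sqrt{3}}{2} and sin(\frac{5 \pi}{6}) = \frac{1}{2}, so R^5 = - \frac{\sqrt{3}}{2} - \frac{1}{2} \gamma_{23}. The net rotation is 5/3*pi; the rotor keeps the half-angle phase exactly.
Answer: - \frac{\sqrt{3}}{2} - \frac{1}{2} \gamma_{23}


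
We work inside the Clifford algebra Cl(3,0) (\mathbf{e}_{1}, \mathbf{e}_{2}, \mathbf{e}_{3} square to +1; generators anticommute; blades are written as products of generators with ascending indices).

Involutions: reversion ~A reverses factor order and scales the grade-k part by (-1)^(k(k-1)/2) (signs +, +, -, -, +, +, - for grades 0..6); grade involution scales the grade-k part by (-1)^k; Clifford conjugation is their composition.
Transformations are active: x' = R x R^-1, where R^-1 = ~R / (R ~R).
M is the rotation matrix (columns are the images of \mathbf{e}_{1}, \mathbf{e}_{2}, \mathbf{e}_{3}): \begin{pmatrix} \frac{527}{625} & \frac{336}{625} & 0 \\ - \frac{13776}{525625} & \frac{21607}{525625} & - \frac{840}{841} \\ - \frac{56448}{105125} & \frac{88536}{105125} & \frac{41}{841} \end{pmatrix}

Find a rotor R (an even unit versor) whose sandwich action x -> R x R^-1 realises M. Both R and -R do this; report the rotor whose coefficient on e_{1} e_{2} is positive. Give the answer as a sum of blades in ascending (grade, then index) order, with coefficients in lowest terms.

Method: write R = a + b12*e_{1} e_{2} + b13*e_{1} e_{3} + b23*e_{2} e_{3} with a^2 + b12^2 + b13^2 + b23^2 = 1 (so R^-1 = ~R). Expanding the columns R e_j ~R gives tr M = 4a^2 - 1 and, from the antisymmetric part, M21 - M12 = -4a*b12, M13 - M31 = 4a*b13, M32 - M23 = -4a*b23.
Here tr M = \frac{490439}{525625}, so a^2 = (1 + tr M)/4 = \frac{254016}{525625} and a = ±\frac{504}{725}. Taking a = \frac{504}{725}: M21 - M12 = -\frac{296352}{525625}, M13 - M31 = \frac{56448}{105125}, M32 - M23 = \frac{193536}{105125}, giving b12 = \frac{147}{725}, b13 = \frac{28}{145}, b23 = -\frac{96}{145}, i.e. R = \frac{504}{725} + \frac{147}{725} e_{1} e_{2} + \frac{28}{145} e_{1} e_{3} - \frac{96}{145} e_{2} e_{3}.
Its e_{1} e_{2} coefficient is already positive.
Answer: \frac{504}{725} + \frac{147}{725} e_{1} e_{2} + \frac{28}{145} e_{1} e_{3} - \frac{96}{145} e_{2} e_{3}. Key observation: the double cover Spin(3) -> SO(3) sends R and -R to the same matrix (trace \frac{490439}{525625} here), so the stated sign of the e_{1} e_{2} coefficient is what selects one sheet.


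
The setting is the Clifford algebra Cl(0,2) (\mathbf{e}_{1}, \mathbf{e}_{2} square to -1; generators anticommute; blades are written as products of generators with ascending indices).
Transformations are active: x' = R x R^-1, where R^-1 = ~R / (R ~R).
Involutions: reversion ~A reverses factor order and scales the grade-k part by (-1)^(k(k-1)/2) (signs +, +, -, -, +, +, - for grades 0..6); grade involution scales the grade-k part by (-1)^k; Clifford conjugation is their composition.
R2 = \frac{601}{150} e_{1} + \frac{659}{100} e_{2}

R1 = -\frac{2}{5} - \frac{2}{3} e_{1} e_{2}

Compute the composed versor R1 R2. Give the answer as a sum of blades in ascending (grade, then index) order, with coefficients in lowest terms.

Distribute over the terms of R1 (each basis-blade product reordered to ascending indices, repeated generators contracted through their squares):
(-\frac{2}{5}) R2 = -\frac{601}{375} e_{1} - \frac{659}{250} e_{2}
(-\frac{2}{3} e_{1} e_{2}) R2 = \frac{659}{150} e_{1} - \frac{601}{225} e_{2}
Summing the partial products and collecting blades:
Answer: \frac{2093}{750} e_{1} - \frac{11941}{2250} e_{2}


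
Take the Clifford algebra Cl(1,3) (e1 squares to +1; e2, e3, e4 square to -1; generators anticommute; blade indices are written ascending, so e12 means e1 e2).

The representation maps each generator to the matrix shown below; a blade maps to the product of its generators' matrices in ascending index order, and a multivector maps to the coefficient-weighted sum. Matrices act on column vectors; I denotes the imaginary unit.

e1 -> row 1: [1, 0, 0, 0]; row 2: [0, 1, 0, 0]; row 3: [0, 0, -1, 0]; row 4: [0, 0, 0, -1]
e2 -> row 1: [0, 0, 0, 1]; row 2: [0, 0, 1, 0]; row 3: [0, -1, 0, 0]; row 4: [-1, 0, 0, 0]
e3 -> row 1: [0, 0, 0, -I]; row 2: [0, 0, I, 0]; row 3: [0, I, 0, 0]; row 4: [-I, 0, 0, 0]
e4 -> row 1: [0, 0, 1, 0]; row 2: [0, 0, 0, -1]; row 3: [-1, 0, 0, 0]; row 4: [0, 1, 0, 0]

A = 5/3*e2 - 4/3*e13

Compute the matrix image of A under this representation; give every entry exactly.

Bivector images (products of the table entries): rho(e13) = rho(e1)rho(e3) = row 1: [0, 0, 0, -I]; row 2: [0, 0, I, 0]; row 3: [0, -I, 0, 0]; row 4: [I, 0, 0, 0].
M = (5/3)*rho(e2) + (-4/3)*rho(e13), summed entrywise:
Answer: row 1: [0, 0, 0, 5/3 + 4*I/3]; row 2: [0, 0, 5/3 - 4*I/3, 0]; row 3: [0, -5/3 + 4*I/3, 0, 0]; row 4: [-5/3 - 4*I/3, 0, 0, 0]


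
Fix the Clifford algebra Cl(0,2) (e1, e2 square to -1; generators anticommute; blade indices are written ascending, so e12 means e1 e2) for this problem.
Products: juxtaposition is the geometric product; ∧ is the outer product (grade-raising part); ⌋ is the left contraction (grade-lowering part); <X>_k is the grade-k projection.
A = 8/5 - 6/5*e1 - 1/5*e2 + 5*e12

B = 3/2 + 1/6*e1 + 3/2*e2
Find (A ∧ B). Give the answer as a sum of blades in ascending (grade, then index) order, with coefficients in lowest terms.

step 1: 12/5 - 23/15*e1 + 21/10*e2 + 86/15*e12
Answer: 12/5 - 23/15*e1 + 21/10*e2 + 86/15*e12


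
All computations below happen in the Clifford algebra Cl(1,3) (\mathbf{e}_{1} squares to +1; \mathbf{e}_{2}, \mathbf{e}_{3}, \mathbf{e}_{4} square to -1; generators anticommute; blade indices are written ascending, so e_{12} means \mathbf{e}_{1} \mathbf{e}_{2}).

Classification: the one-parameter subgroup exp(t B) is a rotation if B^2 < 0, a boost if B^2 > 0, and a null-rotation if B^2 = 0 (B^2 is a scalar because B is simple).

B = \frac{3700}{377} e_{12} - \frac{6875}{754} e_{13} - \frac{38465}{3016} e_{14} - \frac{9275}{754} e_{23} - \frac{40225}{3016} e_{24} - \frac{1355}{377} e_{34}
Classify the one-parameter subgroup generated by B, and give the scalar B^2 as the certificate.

B^2 term by term: the squares give (\frac{3700}{377})^2*(e_{12})^2 + (-\frac{6875}{754})^2*(e_{13})^2 + (-\frac{38465}{3016})^2*(e_{14})^2 + (-\frac{9275}{754})^2*(e_{23})^2 + (-\frac{40225}{3016})^2*(e_{24})^2 + (-\frac{1355}{377})^2*(e_{34})^2 = \frac{13690000}{142129}*(+1) + \frac{47265625}{568516}*(+1) + \frac{1479556225}{9096256}*(+1) + \frac{86025625}{568516}*(-1) + \frac{1618050625}{9096256}*(-1) + \frac{1836025}{142129}*(-1) = 0 (each basis 2-blade squares to minus the product of its generators' squares); cross terms between blades sharing an index anticommute and cancel; the commuting (index-disjoint) pairs give grade-4 terms 2*c*c'*(blade product), which cancel blade by blade — e_{1234}: -\frac{10027000}{142129} - \frac{276546875}{1137032} + \frac{356762875}{1137032} = 0 — confirming B is simple. So B^2 = 0.
Answer: null-rotation, certificate B^2 = 0. One invariant decides it: the square 0 survives every conjugation, and its sign is exactly the classification.


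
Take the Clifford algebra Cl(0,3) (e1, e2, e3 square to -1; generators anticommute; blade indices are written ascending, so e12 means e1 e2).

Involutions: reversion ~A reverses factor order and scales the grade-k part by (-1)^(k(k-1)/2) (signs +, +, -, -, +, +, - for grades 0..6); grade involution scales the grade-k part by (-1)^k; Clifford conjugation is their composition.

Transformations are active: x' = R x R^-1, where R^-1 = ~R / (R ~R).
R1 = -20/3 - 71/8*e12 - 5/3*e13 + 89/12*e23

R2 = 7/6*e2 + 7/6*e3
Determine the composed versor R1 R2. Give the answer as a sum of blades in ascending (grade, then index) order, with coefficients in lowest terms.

Distribute over the terms of R2 (each basis-blade product reordered to ascending indices, repeated generators contracted through their squares):
R1 (7/6*e2) = 497/48*e1 - 70/9*e2 + 623/72*e3 + 35/18*e123
R1 (7/6*e3) = 35/18*e1 - 623/72*e2 - 70/9*e3 - 497/48*e123
Summing the partial products and collecting blades:
Answer: 1771/144*e1 - 1183/72*e2 + 7/8*e3 - 1211/144*e123


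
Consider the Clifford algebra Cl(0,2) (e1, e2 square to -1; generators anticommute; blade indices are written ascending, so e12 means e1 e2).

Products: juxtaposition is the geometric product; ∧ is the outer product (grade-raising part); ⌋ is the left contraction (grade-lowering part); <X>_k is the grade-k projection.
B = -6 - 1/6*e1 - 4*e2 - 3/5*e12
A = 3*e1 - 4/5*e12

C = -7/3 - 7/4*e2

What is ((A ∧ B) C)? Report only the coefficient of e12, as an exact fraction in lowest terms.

step 1: -18*e1 - 36/5*e12
step 2: 147/5*e1 + 483/10*e12
Answer: 483/10


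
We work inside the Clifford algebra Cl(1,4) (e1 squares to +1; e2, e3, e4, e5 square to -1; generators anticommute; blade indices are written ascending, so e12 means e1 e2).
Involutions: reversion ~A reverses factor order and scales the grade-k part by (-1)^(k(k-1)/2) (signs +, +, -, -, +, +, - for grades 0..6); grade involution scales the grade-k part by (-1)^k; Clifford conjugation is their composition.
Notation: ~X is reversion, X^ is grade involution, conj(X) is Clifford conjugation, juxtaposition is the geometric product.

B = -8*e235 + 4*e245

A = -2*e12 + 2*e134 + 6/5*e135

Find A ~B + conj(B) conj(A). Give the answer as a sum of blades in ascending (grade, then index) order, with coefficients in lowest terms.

first term: -48/5*e12 + 16*e135 - 8*e145 - 24/5*e1234 + 8*e1235 + 16*e1245
second term: -48/5*e12 - 16*e135 + 8*e145 + 24/5*e1234 - 8*e1235 - 16*e1245
Answer: -96/5*e12


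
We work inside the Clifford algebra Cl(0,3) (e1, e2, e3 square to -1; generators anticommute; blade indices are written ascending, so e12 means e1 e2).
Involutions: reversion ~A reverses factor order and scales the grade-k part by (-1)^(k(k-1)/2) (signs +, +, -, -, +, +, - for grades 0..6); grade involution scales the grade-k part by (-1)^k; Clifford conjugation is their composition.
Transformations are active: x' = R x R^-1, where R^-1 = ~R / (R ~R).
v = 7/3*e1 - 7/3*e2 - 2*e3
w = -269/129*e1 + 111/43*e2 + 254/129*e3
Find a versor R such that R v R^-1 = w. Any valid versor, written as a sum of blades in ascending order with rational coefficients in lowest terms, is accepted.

Take R = v + w = 32/129*e1 + 32/129*e2 - 4/129*e3. Because q(v) = q(w) = -134/9, conjugation by R sends v exactly to w.
Answer: 32/129*e1 + 32/129*e2 - 4/129*e3


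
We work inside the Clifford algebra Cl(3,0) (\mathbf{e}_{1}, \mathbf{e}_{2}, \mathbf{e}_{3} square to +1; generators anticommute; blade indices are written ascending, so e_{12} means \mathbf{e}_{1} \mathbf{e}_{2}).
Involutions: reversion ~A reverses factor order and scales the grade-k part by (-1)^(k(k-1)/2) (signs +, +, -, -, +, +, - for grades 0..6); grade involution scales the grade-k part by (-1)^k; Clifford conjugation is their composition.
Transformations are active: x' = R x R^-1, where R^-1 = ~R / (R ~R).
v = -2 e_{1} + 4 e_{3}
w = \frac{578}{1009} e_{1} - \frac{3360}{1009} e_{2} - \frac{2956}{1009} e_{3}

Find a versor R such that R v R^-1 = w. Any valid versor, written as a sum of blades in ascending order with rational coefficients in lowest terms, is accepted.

A norm check does it: q(v) = q(w) = 20, hence R = v + w = -\frac{1440}{1009} e_{1} - \frac{3360}{1009} e_{2} + \frac{1080}{1009} e_{3} realises the map — parallel part kept, (v - w)/2 negated, v carried to w.
Answer: -\frac{1440}{1009} e_{1} - \frac{3360}{1009} e_{2} + \frac{1080}{1009} e_{3}
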